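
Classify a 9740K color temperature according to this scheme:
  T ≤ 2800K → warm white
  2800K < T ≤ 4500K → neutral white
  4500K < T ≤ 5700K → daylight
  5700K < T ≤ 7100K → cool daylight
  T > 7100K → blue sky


Temperature: 9740K
9740K > 7100K → blue sky
Classification: blue sky


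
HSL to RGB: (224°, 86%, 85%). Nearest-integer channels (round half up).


H=224°, S=0.86, L=0.85
C = (1-|2L-1|)×S = (1-|0.70|)×0.86 = 0.258
H' = H/60 = 224/60 ≈ 3.7333; X = C×(1-|H' mod 2 - 1|) = 0.0688
m = L - C/2 = 0.85 - 0.129 = 0.721
Sector ⌊H'⌋ = 3 → (R',G',B') = (0.0, 0.0688, 0.258)
RGB = ((R'+m)×255, (G'+m)×255, (B'+m)×255) = (183.855, 201.399, 249.645)
Round half up → RGB(184, 201, 250)


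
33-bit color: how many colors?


Colors = 2^bits = 2^33
= 8,589,934,592 colors


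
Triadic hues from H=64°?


Triadic: equally spaced at 120° intervals
H1 = 64°
H2 = (64 + 120) mod 360 = 184°
H3 = (64 + 240) mod 360 = 304°
Triadic = 64°, 184°, 304°


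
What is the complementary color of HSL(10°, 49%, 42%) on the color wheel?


Complement = opposite side of color wheel = hue + 180°
H' = (10 + 180) mod 360 = 190°
S and L unchanged.
= HSL(190°, 49%, 42%)


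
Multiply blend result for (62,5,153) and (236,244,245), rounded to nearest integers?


Multiply: C = A×B/255, rounded to nearest integer
R: 62×236/255 = 14632/255 ≈ 57.380 → 57
G: 5×244/255 = 1220/255 ≈ 4.784 → 5
B: 153×245/255 = 37485/255 ≈ 147.000 → 147
= RGB(57, 5, 147)


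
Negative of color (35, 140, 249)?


Invert: (255-R, 255-G, 255-B)
R: 255-35 = 220
G: 255-140 = 115
B: 255-249 = 6
= RGB(220, 115, 6)


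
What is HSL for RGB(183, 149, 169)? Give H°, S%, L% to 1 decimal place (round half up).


Normalize: R'=183/255≈0.7176, G'=149/255≈0.5843, B'=169/255≈0.6627
Max=183/255, Min=149/255, Δ=Max-Min=34/255
L = (Max+Min)/2 = (183+149)/510 = 332/510 = 0.65098… → L = 65.1%
L > 0.5 → S = Δ/(2-Max-Min) = 34/(510-183-149) = 34/178 = 0.19101… → S = 19.1%
(the 1/255 factors cancel in S and H, so raw channel differences can be used)
Max is R' → H = 60 × (((G-B)/Δ) mod 6) = 60 × (((149-169)/34) mod 6)
  (-20)/34 = -0.5882…; negative, so add 6 → 5.4117…
  H = 60 × 5.4117… = 324.705…° → H = 324.7°
= HSL(324.7°, 19.1%, 65.1%)


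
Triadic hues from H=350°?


Triadic: equally spaced at 120° intervals
H1 = 350°
H2 = (350 + 120) mod 360 = 110°
H3 = (350 + 240) mod 360 = 230°
Triadic = 350°, 110°, 230°


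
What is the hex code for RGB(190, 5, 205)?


R = 190 → BE (hex)
G = 5 → 05 (hex)
B = 205 → CD (hex)
Hex = #BE05CD


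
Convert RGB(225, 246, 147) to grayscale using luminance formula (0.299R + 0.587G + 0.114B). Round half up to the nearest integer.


Gray = 0.299×R + 0.587×G + 0.114×B
Gray = 0.299×225 + 0.587×246 + 0.114×147
Gray = 67.275 + 144.402 + 16.758
Gray = 228.435 → round half up → 228
Gray = 228


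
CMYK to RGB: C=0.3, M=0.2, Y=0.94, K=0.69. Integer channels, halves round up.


R = 255 × (1-C) × (1-K) = 255 × 0.70 × 0.31 = 55.335 → 55
G = 255 × (1-M) × (1-K) = 255 × 0.80 × 0.31 = 63.24 → 63
B = 255 × (1-Y) × (1-K) = 255 × 0.06 × 0.31 = 4.743 → 5
= RGB(55, 63, 5)


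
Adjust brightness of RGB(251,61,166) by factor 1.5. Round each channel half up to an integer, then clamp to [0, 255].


Multiply each channel by 1.5, round half up, clamp to [0, 255]
R: 251×1.5 = 376.5 → round → 377 → clamp → 255
G: 61×1.5 = 91.5 → round → 92
B: 166×1.5 = 249
= RGB(255, 92, 249)


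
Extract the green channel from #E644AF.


Color: #E644AF
R = E6 = 230
G = 44 = 68
B = AF = 175
Green = 68


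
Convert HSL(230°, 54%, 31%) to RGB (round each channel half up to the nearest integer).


H=230°, S=0.54, L=0.31
C = (1-|2L-1|)×S = (1-|-0.38|)×0.54 = 0.3348
H' = H/60 = 230/60 ≈ 3.8333; X = C×(1-|H' mod 2 - 1|) = 0.0558
m = L - C/2 = 0.31 - 0.1674 = 0.1426
Sector ⌊H'⌋ = 3 → (R',G',B') = (0.0, 0.0558, 0.3348)
RGB = ((R'+m)×255, (G'+m)×255, (B'+m)×255) = (36.363, 50.592, 121.737)
Round half up → RGB(36, 51, 122)


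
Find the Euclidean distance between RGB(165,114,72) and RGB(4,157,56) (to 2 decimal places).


d = √[(R₁-R₂)² + (G₁-G₂)² + (B₁-B₂)²]
d = √[(165-4)² + (114-157)² + (72-56)²]
d = √[25921 + 1849 + 256]
d = √28026
d ≈ 167.41


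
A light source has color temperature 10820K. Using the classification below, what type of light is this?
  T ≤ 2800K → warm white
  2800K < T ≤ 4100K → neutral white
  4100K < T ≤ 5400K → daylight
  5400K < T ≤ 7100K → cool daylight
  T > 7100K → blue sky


Temperature: 10820K
10820K > 7100K → blue sky
Classification: blue sky


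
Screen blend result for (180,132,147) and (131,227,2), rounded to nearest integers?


Screen: C = 255 - (255-A)×(255-B)/255, rounded to nearest integer
R: 255 - (255-180)×(255-131)/255 = 255 - 9300/255 ≈ 255 - 36.471 = 218.529 → 219
G: 255 - (255-132)×(255-227)/255 = 255 - 3444/255 ≈ 255 - 13.506 = 241.494 → 241
B: 255 - (255-147)×(255-2)/255 = 255 - 27324/255 ≈ 255 - 107.153 = 147.847 → 148
= RGB(219, 241, 148)


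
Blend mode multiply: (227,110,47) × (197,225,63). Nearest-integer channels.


Multiply: C = A×B/255, rounded to nearest integer
R: 227×197/255 = 44719/255 ≈ 175.369 → 175
G: 110×225/255 = 24750/255 ≈ 97.059 → 97
B: 47×63/255 = 2961/255 ≈ 11.612 → 12
= RGB(175, 97, 12)


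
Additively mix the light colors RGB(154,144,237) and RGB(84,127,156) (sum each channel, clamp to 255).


Additive: each channel = min(255, C₁+C₂)
R: 154+84 = 238 → 238
G: 144+127 = 271 → 255
B: 237+156 = 393 → 255
= RGB(238, 255, 255)


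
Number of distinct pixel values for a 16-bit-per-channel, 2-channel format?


Total bits = 16 bits/channel × 2 channels = 32 bits
Distinct pixel values = 2^32
= 4,294,967,296 pixel values


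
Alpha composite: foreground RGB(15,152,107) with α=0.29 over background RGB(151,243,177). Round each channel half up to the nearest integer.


C = α×F + (1-α)×B, with 1-α = 0.71
R: 0.29×15 + 0.71×151 = 4.35 + 107.21 = 111.56 → 112
G: 0.29×152 + 0.71×243 = 44.08 + 172.53 = 216.61 → 217
B: 0.29×107 + 0.71×177 = 31.03 + 125.67 = 156.70 → 157
= RGB(112, 217, 157)


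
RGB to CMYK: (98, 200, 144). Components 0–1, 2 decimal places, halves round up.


R'=98/255≈0.3843, G'=200/255≈0.7843, B'=144/255≈0.5647
K = 1 - max(R',G',B') = 1 - 200/255 = 55/255 = 0.21568… → 0.22
(1-R'-K)/(1-K) simplifies to (max-R)/max with max = 200:
C = (200-98)/200 = 102/200 = 0.51 → 0.51
M = (200-200)/200 = 0/200 = 0 → 0.00
Y = (200-144)/200 = 56/200 = 0.28 → 0.28
= CMYK(0.51, 0.00, 0.28, 0.22)


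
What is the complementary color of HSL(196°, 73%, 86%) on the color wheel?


Complement = opposite side of color wheel = hue + 180°
H' = (196 + 180) mod 360 = 16°
S and L unchanged.
= HSL(16°, 73%, 86%)


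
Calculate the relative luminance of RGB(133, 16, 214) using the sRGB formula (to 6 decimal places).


Linearize each channel (sRGB transfer function): c = v/255; c_lin = c/12.92 if c ≤ 0.04045, else ((c+0.055)/1.055)^2.4
  R: 133/255 ≈ 0.521569 > 0.04045 → ((0.521569+0.055)/1.055)^2.4 ≈ 0.234551
  G: 16/255 ≈ 0.062745 > 0.04045 → ((0.062745+0.055)/1.055)^2.4 ≈ 0.005182
  B: 214/255 ≈ 0.839216 > 0.04045 → ((0.839216+0.055)/1.055)^2.4 ≈ 0.672443
R_lin = 0.234551, G_lin = 0.005182, B_lin = 0.672443
L = 0.2126×R + 0.7152×G + 0.0722×B
L = 0.2126×0.234551 + 0.7152×0.005182 + 0.0722×0.672443
L ≈ 0.102122


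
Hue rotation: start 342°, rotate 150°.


New hue = (H + rotation) mod 360
New hue = (342 + 150) mod 360
= 492 mod 360
= 132°


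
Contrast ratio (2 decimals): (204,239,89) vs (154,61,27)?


Linearize each sRGB channel c=v/255: c/12.92 if c ≤ 0.04045 else ((c+0.055)/1.055)^2.4
L = 0.2126×R_lin + 0.7152×G_lin + 0.0722×B_lin
Color 1 (204,239,89):
  R=204: 204/255≈0.8000 > 0.04045 → ((0.8000+0.055)/1.055)^2.4 ≈ 0.60383
  G=239: 239/255≈0.9373 > 0.04045 → ((0.9373+0.055)/1.055)^2.4 ≈ 0.86316
  B=89: 89/255≈0.3490 > 0.04045 → ((0.3490+0.055)/1.055)^2.4 ≈ 0.09990
  L1 = 0.2126×0.60383 + 0.7152×0.86316 + 0.0722×0.09990 ≈ 0.75292
Color 2 (154,61,27):
  R=154: 154/255≈0.6039 > 0.04045 → ((0.6039+0.055)/1.055)^2.4 ≈ 0.32314
  G=61: 61/255≈0.2392 > 0.04045 → ((0.2392+0.055)/1.055)^2.4 ≈ 0.04667
  B=27: 27/255≈0.1059 > 0.04045 → ((0.1059+0.055)/1.055)^2.4 ≈ 0.01096
  L2 = 0.2126×0.32314 + 0.7152×0.04667 + 0.0722×0.01096 ≈ 0.10287
Lighter = 0.75292, Darker = 0.10287
Ratio = (L_lighter + 0.05) / (L_darker + 0.05)
Ratio = (0.75292 + 0.05) / (0.10287 + 0.05) = 0.80292 / 0.15287 ≈ 5.2524
Ratio ≈ 5.25:1


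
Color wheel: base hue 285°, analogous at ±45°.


Base hue: 285°
Left analog: (285 - 45) mod 360 = 240°
Right analog: (285 + 45) mod 360 = 330°
Analogous hues = 240° and 330°


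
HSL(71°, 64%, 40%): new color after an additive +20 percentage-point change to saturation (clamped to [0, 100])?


Original S = 64%
Adjustment = +20 percentage points
New S = 64 + (20) = 84
Clamp to [0, 100] → 84
= HSL(71°, 84%, 40%)


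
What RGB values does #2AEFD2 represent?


2A → 42 (R)
EF → 239 (G)
D2 → 210 (B)
= RGB(42, 239, 210)


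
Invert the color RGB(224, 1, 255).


Invert: (255-R, 255-G, 255-B)
R: 255-224 = 31
G: 255-1 = 254
B: 255-255 = 0
= RGB(31, 254, 0)


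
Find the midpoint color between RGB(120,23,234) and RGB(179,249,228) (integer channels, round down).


Midpoint: each channel = ⌊(C₁+C₂)/2⌋
R: ⌊(120+179)/2⌋ = 149
G: ⌊(23+249)/2⌋ = 136
B: ⌊(234+228)/2⌋ = 231
= RGB(149, 136, 231)


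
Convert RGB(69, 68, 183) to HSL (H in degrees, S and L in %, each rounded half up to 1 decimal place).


Normalize: R'=69/255≈0.2706, G'=68/255≈0.2667, B'=183/255≈0.7176
Max=183/255, Min=68/255, Δ=Max-Min=115/255
L = (Max+Min)/2 = (183+68)/510 = 251/510 = 0.49215… → L = 49.2%
L ≤ 0.5 → S = Δ/(Max+Min) = 115/(183+68) = 115/251 = 0.45816… → S = 45.8%
(the 1/255 factors cancel in S and H, so raw channel differences can be used)
Max is B' → H = 60 × ((R-G)/Δ + 4) = 60 × ((69-68)/115 + 4)
  1/115 + 4 = 0.0086… + 4 = 4.0086…
  H = 60 × 4.0086… = 240.521…° → H = 240.5°
= HSL(240.5°, 45.8%, 49.2%)


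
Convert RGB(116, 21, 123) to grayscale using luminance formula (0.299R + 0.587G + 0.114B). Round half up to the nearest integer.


Gray = 0.299×R + 0.587×G + 0.114×B
Gray = 0.299×116 + 0.587×21 + 0.114×123
Gray = 34.684 + 12.327 + 14.022
Gray = 61.033 → round half up → 61
Gray = 61


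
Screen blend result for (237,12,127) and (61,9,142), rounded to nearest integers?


Screen: C = 255 - (255-A)×(255-B)/255, rounded to nearest integer
R: 255 - (255-237)×(255-61)/255 = 255 - 3492/255 ≈ 255 - 13.694 = 241.306 → 241
G: 255 - (255-12)×(255-9)/255 = 255 - 59778/255 ≈ 255 - 234.424 = 20.576 → 21
B: 255 - (255-127)×(255-142)/255 = 255 - 14464/255 ≈ 255 - 56.722 = 198.278 → 198
= RGB(241, 21, 198)


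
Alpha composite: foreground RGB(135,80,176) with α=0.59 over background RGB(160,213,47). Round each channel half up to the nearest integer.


C = α×F + (1-α)×B, with 1-α = 0.41
R: 0.59×135 + 0.41×160 = 79.65 + 65.60 = 145.25 → 145
G: 0.59×80 + 0.41×213 = 47.20 + 87.33 = 134.53 → 135
B: 0.59×176 + 0.41×47 = 103.84 + 19.27 = 123.11 → 123
= RGB(145, 135, 123)


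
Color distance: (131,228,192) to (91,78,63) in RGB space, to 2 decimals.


d = √[(R₁-R₂)² + (G₁-G₂)² + (B₁-B₂)²]
d = √[(131-91)² + (228-78)² + (192-63)²]
d = √[1600 + 22500 + 16641]
d = √40741
d ≈ 201.84


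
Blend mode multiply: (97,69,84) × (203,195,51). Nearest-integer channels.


Multiply: C = A×B/255, rounded to nearest integer
R: 97×203/255 = 19691/255 ≈ 77.220 → 77
G: 69×195/255 = 13455/255 ≈ 52.765 → 53
B: 84×51/255 = 4284/255 ≈ 16.800 → 17
= RGB(77, 53, 17)


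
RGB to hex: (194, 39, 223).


R = 194 → C2 (hex)
G = 39 → 27 (hex)
B = 223 → DF (hex)
Hex = #C227DF


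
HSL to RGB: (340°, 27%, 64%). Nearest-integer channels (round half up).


H=340°, S=0.27, L=0.64
C = (1-|2L-1|)×S = (1-|0.28|)×0.27 = 0.1944
H' = H/60 = 340/60 ≈ 5.6667; X = C×(1-|H' mod 2 - 1|) = 0.0648
m = L - C/2 = 0.64 - 0.0972 = 0.5428
Sector ⌊H'⌋ = 5 → (R',G',B') = (0.1944, 0.0, 0.0648)
RGB = ((R'+m)×255, (G'+m)×255, (B'+m)×255) = (187.986, 138.414, 154.938)
Round half up → RGB(188, 138, 155)


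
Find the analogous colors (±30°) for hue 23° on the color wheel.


Base hue: 23°
Left analog: (23 - 30) mod 360 = 353°
Right analog: (23 + 30) mod 360 = 53°
Analogous hues = 353° and 53°


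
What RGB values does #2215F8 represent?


22 → 34 (R)
15 → 21 (G)
F8 → 248 (B)
= RGB(34, 21, 248)


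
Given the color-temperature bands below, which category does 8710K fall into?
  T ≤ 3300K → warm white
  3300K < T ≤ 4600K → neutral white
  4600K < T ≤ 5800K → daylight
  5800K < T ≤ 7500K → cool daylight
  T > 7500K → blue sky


Temperature: 8710K
8710K > 7500K → blue sky
Classification: blue sky


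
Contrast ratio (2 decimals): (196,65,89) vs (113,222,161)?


Linearize each sRGB channel c=v/255: c/12.92 if c ≤ 0.04045 else ((c+0.055)/1.055)^2.4
L = 0.2126×R_lin + 0.7152×G_lin + 0.0722×B_lin
Color 1 (196,65,89):
  R=196: 196/255≈0.7686 > 0.04045 → ((0.7686+0.055)/1.055)^2.4 ≈ 0.55201
  G=65: 65/255≈0.2549 > 0.04045 → ((0.2549+0.055)/1.055)^2.4 ≈ 0.05286
  B=89: 89/255≈0.3490 > 0.04045 → ((0.3490+0.055)/1.055)^2.4 ≈ 0.09990
  L1 = 0.2126×0.55201 + 0.7152×0.05286 + 0.0722×0.09990 ≈ 0.16238
Color 2 (113,222,161):
  R=113: 113/255≈0.4431 > 0.04045 → ((0.4431+0.055)/1.055)^2.4 ≈ 0.16513
  G=222: 222/255≈0.8706 > 0.04045 → ((0.8706+0.055)/1.055)^2.4 ≈ 0.73046
  B=161: 161/255≈0.6314 > 0.04045 → ((0.6314+0.055)/1.055)^2.4 ≈ 0.35640
  L2 = 0.2126×0.16513 + 0.7152×0.73046 + 0.0722×0.35640 ≈ 0.58326
Lighter = 0.58326, Darker = 0.16238
Ratio = (L_lighter + 0.05) / (L_darker + 0.05)
Ratio = (0.58326 + 0.05) / (0.16238 + 0.05) = 0.63326 / 0.21238 ≈ 2.9818
Ratio ≈ 2.98:1


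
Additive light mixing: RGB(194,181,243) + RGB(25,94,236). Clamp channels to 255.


Additive: each channel = min(255, C₁+C₂)
R: 194+25 = 219 → 219
G: 181+94 = 275 → 255
B: 243+236 = 479 → 255
= RGB(219, 255, 255)


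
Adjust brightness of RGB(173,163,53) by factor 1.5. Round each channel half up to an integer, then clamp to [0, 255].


Multiply each channel by 1.5, round half up, clamp to [0, 255]
R: 173×1.5 = 259.5 → round → 260 → clamp → 255
G: 163×1.5 = 244.5 → round → 245
B: 53×1.5 = 79.5 → round → 80
= RGB(255, 245, 80)


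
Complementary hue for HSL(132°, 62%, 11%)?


Complement = opposite side of color wheel = hue + 180°
H' = (132 + 180) mod 360 = 312°
S and L unchanged.
= HSL(312°, 62%, 11%)


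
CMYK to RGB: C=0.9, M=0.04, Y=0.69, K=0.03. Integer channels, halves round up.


R = 255 × (1-C) × (1-K) = 255 × 0.10 × 0.97 = 24.735 → 25
G = 255 × (1-M) × (1-K) = 255 × 0.96 × 0.97 = 237.456 → 237
B = 255 × (1-Y) × (1-K) = 255 × 0.31 × 0.97 = 76.6785 → 77
= RGB(25, 237, 77)


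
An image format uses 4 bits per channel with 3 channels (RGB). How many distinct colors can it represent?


Total bits = 4 bits/channel × 3 channels = 12 bits
Distinct colors = 2^12
= 4,096 colors


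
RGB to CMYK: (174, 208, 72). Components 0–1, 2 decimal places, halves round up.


R'=174/255≈0.6824, G'=208/255≈0.8157, B'=72/255≈0.2824
K = 1 - max(R',G',B') = 1 - 208/255 = 47/255 = 0.18431… → 0.18
(1-R'-K)/(1-K) simplifies to (max-R)/max with max = 208:
C = (208-174)/208 = 34/208 = 0.16346… → 0.16
M = (208-208)/208 = 0/208 = 0 → 0.00
Y = (208-72)/208 = 136/208 = 0.65384… → 0.65
= CMYK(0.16, 0.00, 0.65, 0.18)


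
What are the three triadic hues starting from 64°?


Triadic: equally spaced at 120° intervals
H1 = 64°
H2 = (64 + 120) mod 360 = 184°
H3 = (64 + 240) mod 360 = 304°
Triadic = 64°, 184°, 304°


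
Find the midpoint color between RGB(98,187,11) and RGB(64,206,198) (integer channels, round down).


Midpoint: each channel = ⌊(C₁+C₂)/2⌋
R: ⌊(98+64)/2⌋ = 81
G: ⌊(187+206)/2⌋ = 196
B: ⌊(11+198)/2⌋ = 104
= RGB(81, 196, 104)


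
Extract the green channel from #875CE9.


Color: #875CE9
R = 87 = 135
G = 5C = 92
B = E9 = 233
Green = 92


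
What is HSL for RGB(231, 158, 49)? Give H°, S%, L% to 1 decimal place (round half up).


Normalize: R'=231/255≈0.9059, G'=158/255≈0.6196, B'=49/255≈0.1922
Max=231/255, Min=49/255, Δ=Max-Min=182/255
L = (Max+Min)/2 = (231+49)/510 = 280/510 = 0.54901… → L = 54.9%
L > 0.5 → S = Δ/(2-Max-Min) = 182/(510-231-49) = 182/230 = 0.79130… → S = 79.1%
(the 1/255 factors cancel in S and H, so raw channel differences can be used)
Max is R' → H = 60 × (((G-B)/Δ) mod 6) = 60 × (((158-49)/182) mod 6)
  109/182 = 0.5989…
  H = 60 × 0.5989… = 35.934…° → H = 35.9°
= HSL(35.9°, 79.1%, 54.9%)


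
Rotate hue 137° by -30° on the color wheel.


New hue = (H + rotation) mod 360
New hue = (137 -30) mod 360
= 107 mod 360
= 107°


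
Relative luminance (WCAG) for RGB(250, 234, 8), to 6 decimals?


Linearize each channel (sRGB transfer function): c = v/255; c_lin = c/12.92 if c ≤ 0.04045, else ((c+0.055)/1.055)^2.4
  R: 250/255 ≈ 0.980392 > 0.04045 → ((0.980392+0.055)/1.055)^2.4 ≈ 0.955973
  G: 234/255 ≈ 0.917647 > 0.04045 → ((0.917647+0.055)/1.055)^2.4 ≈ 0.822786
  B: 8/255 ≈ 0.031373 ≤ 0.04045 → 0.031373/12.92 ≈ 0.002428
R_lin = 0.955973, G_lin = 0.822786, B_lin = 0.002428
L = 0.2126×R + 0.7152×G + 0.0722×B
L = 0.2126×0.955973 + 0.7152×0.822786 + 0.0722×0.002428
L ≈ 0.791872


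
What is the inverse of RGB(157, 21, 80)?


Invert: (255-R, 255-G, 255-B)
R: 255-157 = 98
G: 255-21 = 234
B: 255-80 = 175
= RGB(98, 234, 175)


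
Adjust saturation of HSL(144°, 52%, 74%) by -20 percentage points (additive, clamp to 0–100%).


Original S = 52%
Adjustment = -20 percentage points
New S = 52 + (-20) = 32
Clamp to [0, 100] → 32
= HSL(144°, 32%, 74%)


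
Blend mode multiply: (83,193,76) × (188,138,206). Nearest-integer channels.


Multiply: C = A×B/255, rounded to nearest integer
R: 83×188/255 = 15604/255 ≈ 61.192 → 61
G: 193×138/255 = 26634/255 ≈ 104.447 → 104
B: 76×206/255 = 15656/255 ≈ 61.396 → 61
= RGB(61, 104, 61)


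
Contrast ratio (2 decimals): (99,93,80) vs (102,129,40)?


Linearize each sRGB channel c=v/255: c/12.92 if c ≤ 0.04045 else ((c+0.055)/1.055)^2.4
L = 0.2126×R_lin + 0.7152×G_lin + 0.0722×B_lin
Color 1 (99,93,80):
  R=99: 99/255≈0.3882 > 0.04045 → ((0.3882+0.055)/1.055)^2.4 ≈ 0.12477
  G=93: 93/255≈0.3647 > 0.04045 → ((0.3647+0.055)/1.055)^2.4 ≈ 0.10946
  B=80: 80/255≈0.3137 > 0.04045 → ((0.3137+0.055)/1.055)^2.4 ≈ 0.08022
  L1 = 0.2126×0.12477 + 0.7152×0.10946 + 0.0722×0.08022 ≈ 0.11061
Color 2 (102,129,40):
  R=102: 102/255≈0.4000 > 0.04045 → ((0.4000+0.055)/1.055)^2.4 ≈ 0.13287
  G=129: 129/255≈0.5059 > 0.04045 → ((0.5059+0.055)/1.055)^2.4 ≈ 0.21953
  B=40: 40/255≈0.1569 > 0.04045 → ((0.1569+0.055)/1.055)^2.4 ≈ 0.02122
  L2 = 0.2126×0.13287 + 0.7152×0.21953 + 0.0722×0.02122 ≈ 0.18678
Lighter = 0.18678, Darker = 0.11061
Ratio = (L_lighter + 0.05) / (L_darker + 0.05)
Ratio = (0.18678 + 0.05) / (0.11061 + 0.05) = 0.23678 / 0.16061 ≈ 1.4743
Ratio ≈ 1.47:1


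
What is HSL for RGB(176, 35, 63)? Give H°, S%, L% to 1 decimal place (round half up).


Normalize: R'=176/255≈0.6902, G'=35/255≈0.1373, B'=63/255≈0.2471
Max=176/255, Min=35/255, Δ=Max-Min=141/255
L = (Max+Min)/2 = (176+35)/510 = 211/510 = 0.41372… → L = 41.4%
L ≤ 0.5 → S = Δ/(Max+Min) = 141/(176+35) = 141/211 = 0.66824… → S = 66.8%
(the 1/255 factors cancel in S and H, so raw channel differences can be used)
Max is R' → H = 60 × (((G-B)/Δ) mod 6) = 60 × (((35-63)/141) mod 6)
  (-28)/141 = -0.1985…; negative, so add 6 → 5.8014…
  H = 60 × 5.8014… = 348.085…° → H = 348.1°
= HSL(348.1°, 66.8%, 41.4%)


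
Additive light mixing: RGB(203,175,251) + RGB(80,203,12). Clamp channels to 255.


Additive: each channel = min(255, C₁+C₂)
R: 203+80 = 283 → 255
G: 175+203 = 378 → 255
B: 251+12 = 263 → 255
= RGB(255, 255, 255)


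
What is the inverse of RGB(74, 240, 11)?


Invert: (255-R, 255-G, 255-B)
R: 255-74 = 181
G: 255-240 = 15
B: 255-11 = 244
= RGB(181, 15, 244)


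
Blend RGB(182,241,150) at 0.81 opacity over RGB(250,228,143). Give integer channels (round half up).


C = α×F + (1-α)×B, with 1-α = 0.19
R: 0.81×182 + 0.19×250 = 147.42 + 47.50 = 194.92 → 195
G: 0.81×241 + 0.19×228 = 195.21 + 43.32 = 238.53 → 239
B: 0.81×150 + 0.19×143 = 121.50 + 27.17 = 148.67 → 149
= RGB(195, 239, 149)


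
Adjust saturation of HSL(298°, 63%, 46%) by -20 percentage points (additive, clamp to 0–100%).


Original S = 63%
Adjustment = -20 percentage points
New S = 63 + (-20) = 43
Clamp to [0, 100] → 43
= HSL(298°, 43%, 46%)


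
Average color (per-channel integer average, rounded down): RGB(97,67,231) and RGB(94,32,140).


Midpoint: each channel = ⌊(C₁+C₂)/2⌋
R: ⌊(97+94)/2⌋ = 95
G: ⌊(67+32)/2⌋ = 49
B: ⌊(231+140)/2⌋ = 185
= RGB(95, 49, 185)


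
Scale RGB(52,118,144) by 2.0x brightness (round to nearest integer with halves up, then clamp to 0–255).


Multiply each channel by 2.0, round half up, clamp to [0, 255]
R: 52×2.0 = 104
G: 118×2.0 = 236
B: 144×2.0 = 288 → clamp → 255
= RGB(104, 236, 255)


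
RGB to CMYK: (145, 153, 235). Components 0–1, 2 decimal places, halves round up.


R'=145/255≈0.5686, G'=153/255≈0.6000, B'=235/255≈0.9216
K = 1 - max(R',G',B') = 1 - 235/255 = 20/255 = 0.07843… → 0.08
(1-R'-K)/(1-K) simplifies to (max-R)/max with max = 235:
C = (235-145)/235 = 90/235 = 0.38297… → 0.38
M = (235-153)/235 = 82/235 = 0.34893… → 0.35
Y = (235-235)/235 = 0/235 = 0 → 0.00
= CMYK(0.38, 0.35, 0.00, 0.08)


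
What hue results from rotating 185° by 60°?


New hue = (H + rotation) mod 360
New hue = (185 + 60) mod 360
= 245 mod 360
= 245°


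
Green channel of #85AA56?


Color: #85AA56
R = 85 = 133
G = AA = 170
B = 56 = 86
Green = 170


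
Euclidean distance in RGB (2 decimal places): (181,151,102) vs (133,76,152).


d = √[(R₁-R₂)² + (G₁-G₂)² + (B₁-B₂)²]
d = √[(181-133)² + (151-76)² + (102-152)²]
d = √[2304 + 5625 + 2500]
d = √10429
d ≈ 102.12


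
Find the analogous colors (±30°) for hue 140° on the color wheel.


Base hue: 140°
Left analog: (140 - 30) mod 360 = 110°
Right analog: (140 + 30) mod 360 = 170°
Analogous hues = 110° and 170°


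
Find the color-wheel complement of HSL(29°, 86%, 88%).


Complement = opposite side of color wheel = hue + 180°
H' = (29 + 180) mod 360 = 209°
S and L unchanged.
= HSL(209°, 86%, 88%)


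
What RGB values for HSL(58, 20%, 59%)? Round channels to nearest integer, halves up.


H=58°, S=0.20, L=0.59
C = (1-|2L-1|)×S = (1-|0.18|)×0.20 = 0.164
H' = H/60 = 58/60 ≈ 0.9667; X = C×(1-|H' mod 2 - 1|) ≈ 0.1585
m = L - C/2 = 0.59 - 0.082 = 0.508
Sector ⌊H'⌋ = 0 → (R',G',B') = (0.164, ≈0.1585, 0.0)
RGB = ((R'+m)×255, (G'+m)×255, (B'+m)×255) = (171.36, 169.966, 129.54)
Round half up → RGB(171, 170, 130)


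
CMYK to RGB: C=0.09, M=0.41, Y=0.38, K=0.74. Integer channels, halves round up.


R = 255 × (1-C) × (1-K) = 255 × 0.91 × 0.26 = 60.333 → 60
G = 255 × (1-M) × (1-K) = 255 × 0.59 × 0.26 = 39.117 → 39
B = 255 × (1-Y) × (1-K) = 255 × 0.62 × 0.26 = 41.106 → 41
= RGB(60, 39, 41)


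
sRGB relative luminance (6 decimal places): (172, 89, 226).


Linearize each channel (sRGB transfer function): c = v/255; c_lin = c/12.92 if c ≤ 0.04045, else ((c+0.055)/1.055)^2.4
  R: 172/255 ≈ 0.674510 > 0.04045 → ((0.674510+0.055)/1.055)^2.4 ≈ 0.412543
  G: 89/255 ≈ 0.349020 > 0.04045 → ((0.349020+0.055)/1.055)^2.4 ≈ 0.099899
  B: 226/255 ≈ 0.886275 > 0.04045 → ((0.886275+0.055)/1.055)^2.4 ≈ 0.760525
R_lin = 0.412543, G_lin = 0.099899, B_lin = 0.760525
L = 0.2126×R + 0.7152×G + 0.0722×B
L = 0.2126×0.412543 + 0.7152×0.099899 + 0.0722×0.760525
L ≈ 0.214064


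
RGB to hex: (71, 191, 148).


R = 71 → 47 (hex)
G = 191 → BF (hex)
B = 148 → 94 (hex)
Hex = #47BF94


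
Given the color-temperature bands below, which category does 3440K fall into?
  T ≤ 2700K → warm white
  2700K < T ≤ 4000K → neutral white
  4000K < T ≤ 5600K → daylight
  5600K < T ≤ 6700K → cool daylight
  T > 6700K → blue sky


Temperature: 3440K
2700K < 3440K ≤ 4000K → neutral white
Classification: neutral white


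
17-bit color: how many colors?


Colors = 2^bits = 2^17
= 131,072 colors


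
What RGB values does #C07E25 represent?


C0 → 192 (R)
7E → 126 (G)
25 → 37 (B)
= RGB(192, 126, 37)


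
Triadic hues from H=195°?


Triadic: equally spaced at 120° intervals
H1 = 195°
H2 = (195 + 120) mod 360 = 315°
H3 = (195 + 240) mod 360 = 75°
Triadic = 195°, 315°, 75°


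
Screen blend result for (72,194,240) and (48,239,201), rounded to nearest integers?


Screen: C = 255 - (255-A)×(255-B)/255, rounded to nearest integer
R: 255 - (255-72)×(255-48)/255 = 255 - 37881/255 ≈ 255 - 148.553 = 106.447 → 106
G: 255 - (255-194)×(255-239)/255 = 255 - 976/255 ≈ 255 - 3.827 = 251.173 → 251
B: 255 - (255-240)×(255-201)/255 = 255 - 810/255 ≈ 255 - 3.176 = 251.824 → 252
= RGB(106, 251, 252)


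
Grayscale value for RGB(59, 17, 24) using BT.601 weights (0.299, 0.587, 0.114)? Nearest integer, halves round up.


Gray = 0.299×R + 0.587×G + 0.114×B
Gray = 0.299×59 + 0.587×17 + 0.114×24
Gray = 17.641 + 9.979 + 2.736
Gray = 30.356 → round half up → 30
Gray = 30


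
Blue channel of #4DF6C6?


Color: #4DF6C6
R = 4D = 77
G = F6 = 246
B = C6 = 198
Blue = 198


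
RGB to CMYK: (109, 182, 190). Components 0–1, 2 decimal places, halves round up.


R'=109/255≈0.4275, G'=182/255≈0.7137, B'=190/255≈0.7451
K = 1 - max(R',G',B') = 1 - 190/255 = 65/255 = 0.25490… → 0.25
(1-R'-K)/(1-K) simplifies to (max-R)/max with max = 190:
C = (190-109)/190 = 81/190 = 0.42631… → 0.43
M = (190-182)/190 = 8/190 = 0.04210… → 0.04
Y = (190-190)/190 = 0/190 = 0 → 0.00
= CMYK(0.43, 0.04, 0.00, 0.25)


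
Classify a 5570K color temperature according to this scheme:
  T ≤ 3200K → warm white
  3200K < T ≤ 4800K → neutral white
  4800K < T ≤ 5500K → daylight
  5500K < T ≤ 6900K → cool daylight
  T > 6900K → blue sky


Temperature: 5570K
5500K < 5570K ≤ 6900K → cool daylight
Classification: cool daylight


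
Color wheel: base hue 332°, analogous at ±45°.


Base hue: 332°
Left analog: (332 - 45) mod 360 = 287°
Right analog: (332 + 45) mod 360 = 17°
Analogous hues = 287° and 17°


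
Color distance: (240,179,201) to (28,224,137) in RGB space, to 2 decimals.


d = √[(R₁-R₂)² + (G₁-G₂)² + (B₁-B₂)²]
d = √[(240-28)² + (179-224)² + (201-137)²]
d = √[44944 + 2025 + 4096]
d = √51065
d ≈ 225.98


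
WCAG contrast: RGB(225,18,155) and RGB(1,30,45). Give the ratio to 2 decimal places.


Linearize each sRGB channel c=v/255: c/12.92 if c ≤ 0.04045 else ((c+0.055)/1.055)^2.4
L = 0.2126×R_lin + 0.7152×G_lin + 0.0722×B_lin
Color 1 (225,18,155):
  R=225: 225/255≈0.8824 > 0.04045 → ((0.8824+0.055)/1.055)^2.4 ≈ 0.75294
  G=18: 18/255≈0.0706 > 0.04045 → ((0.0706+0.055)/1.055)^2.4 ≈ 0.00605
  B=155: 155/255≈0.6078 > 0.04045 → ((0.6078+0.055)/1.055)^2.4 ≈ 0.32778
  L1 = 0.2126×0.75294 + 0.7152×0.00605 + 0.0722×0.32778 ≈ 0.18807
Color 2 (1,30,45):
  R=1: 1/255≈0.0039 ≤ 0.04045 → 0.0039/12.92 ≈ 0.00030
  G=30: 30/255≈0.1176 > 0.04045 → ((0.1176+0.055)/1.055)^2.4 ≈ 0.01298
  B=45: 45/255≈0.1765 > 0.04045 → ((0.1765+0.055)/1.055)^2.4 ≈ 0.02624
  L2 = 0.2126×0.00030 + 0.7152×0.01298 + 0.0722×0.02624 ≈ 0.01124
Lighter = 0.18807, Darker = 0.01124
Ratio = (L_lighter + 0.05) / (L_darker + 0.05)
Ratio = (0.18807 + 0.05) / (0.01124 + 0.05) = 0.23807 / 0.06124 ≈ 3.8872
Ratio ≈ 3.89:1


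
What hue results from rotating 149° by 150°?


New hue = (H + rotation) mod 360
New hue = (149 + 150) mod 360
= 299 mod 360
= 299°


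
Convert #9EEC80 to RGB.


9E → 158 (R)
EC → 236 (G)
80 → 128 (B)
= RGB(158, 236, 128)


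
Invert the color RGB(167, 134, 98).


Invert: (255-R, 255-G, 255-B)
R: 255-167 = 88
G: 255-134 = 121
B: 255-98 = 157
= RGB(88, 121, 157)


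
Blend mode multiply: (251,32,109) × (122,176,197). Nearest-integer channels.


Multiply: C = A×B/255, rounded to nearest integer
R: 251×122/255 = 30622/255 ≈ 120.086 → 120
G: 32×176/255 = 5632/255 ≈ 22.086 → 22
B: 109×197/255 = 21473/255 ≈ 84.208 → 84
= RGB(120, 22, 84)


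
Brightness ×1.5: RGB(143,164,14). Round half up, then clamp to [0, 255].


Multiply each channel by 1.5, round half up, clamp to [0, 255]
R: 143×1.5 = 214.5 → round → 215
G: 164×1.5 = 246
B: 14×1.5 = 21
= RGB(215, 246, 21)


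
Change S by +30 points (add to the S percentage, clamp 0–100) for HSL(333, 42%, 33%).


Original S = 42%
Adjustment = +30 percentage points
New S = 42 + (30) = 72
Clamp to [0, 100] → 72
= HSL(333°, 72%, 33%)


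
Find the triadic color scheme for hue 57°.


Triadic: equally spaced at 120° intervals
H1 = 57°
H2 = (57 + 120) mod 360 = 177°
H3 = (57 + 240) mod 360 = 297°
Triadic = 57°, 177°, 297°


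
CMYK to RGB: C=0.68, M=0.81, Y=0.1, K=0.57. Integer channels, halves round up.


R = 255 × (1-C) × (1-K) = 255 × 0.32 × 0.43 = 35.088 → 35
G = 255 × (1-M) × (1-K) = 255 × 0.19 × 0.43 = 20.8335 → 21
B = 255 × (1-Y) × (1-K) = 255 × 0.90 × 0.43 = 98.685 → 99
= RGB(35, 21, 99)


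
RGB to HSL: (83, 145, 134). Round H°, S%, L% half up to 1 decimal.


Normalize: R'=83/255≈0.3255, G'=145/255≈0.5686, B'=134/255≈0.5255
Max=145/255, Min=83/255, Δ=Max-Min=62/255
L = (Max+Min)/2 = (145+83)/510 = 228/510 = 0.44705… → L = 44.7%
L ≤ 0.5 → S = Δ/(Max+Min) = 62/(145+83) = 62/228 = 0.27192… → S = 27.2%
(the 1/255 factors cancel in S and H, so raw channel differences can be used)
Max is G' → H = 60 × ((B-R)/Δ + 2) = 60 × ((134-83)/62 + 2)
  51/62 + 2 = 0.8225… + 2 = 2.8225…
  H = 60 × 2.8225… = 169.354…° → H = 169.4°
= HSL(169.4°, 27.2%, 44.7%)


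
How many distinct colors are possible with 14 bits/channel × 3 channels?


Total bits = 14 bits/channel × 3 channels = 42 bits
Distinct colors = 2^42
= 4,398,046,511,104 colors


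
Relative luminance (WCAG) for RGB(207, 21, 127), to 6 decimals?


Linearize each channel (sRGB transfer function): c = v/255; c_lin = c/12.92 if c ≤ 0.04045, else ((c+0.055)/1.055)^2.4
  R: 207/255 ≈ 0.811765 > 0.04045 → ((0.811765+0.055)/1.055)^2.4 ≈ 0.623960
  G: 21/255 ≈ 0.082353 > 0.04045 → ((0.082353+0.055)/1.055)^2.4 ≈ 0.007499
  B: 127/255 ≈ 0.498039 > 0.04045 → ((0.498039+0.055)/1.055)^2.4 ≈ 0.212231
R_lin = 0.623960, G_lin = 0.007499, B_lin = 0.212231
L = 0.2126×R + 0.7152×G + 0.0722×B
L = 0.2126×0.623960 + 0.7152×0.007499 + 0.0722×0.212231
L ≈ 0.153340


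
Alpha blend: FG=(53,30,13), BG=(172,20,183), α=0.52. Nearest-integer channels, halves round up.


C = α×F + (1-α)×B, with 1-α = 0.48
R: 0.52×53 + 0.48×172 = 27.56 + 82.56 = 110.12 → 110
G: 0.52×30 + 0.48×20 = 15.60 + 9.60 = 25.20 → 25
B: 0.52×13 + 0.48×183 = 6.76 + 87.84 = 94.60 → 95
= RGB(110, 25, 95)


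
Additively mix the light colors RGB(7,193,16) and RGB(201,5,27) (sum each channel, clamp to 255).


Additive: each channel = min(255, C₁+C₂)
R: 7+201 = 208 → 208
G: 193+5 = 198 → 198
B: 16+27 = 43 → 43
= RGB(208, 198, 43)


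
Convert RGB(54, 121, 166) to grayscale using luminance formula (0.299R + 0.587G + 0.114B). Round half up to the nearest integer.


Gray = 0.299×R + 0.587×G + 0.114×B
Gray = 0.299×54 + 0.587×121 + 0.114×166
Gray = 16.146 + 71.027 + 18.924
Gray = 106.097 → round half up → 106
Gray = 106


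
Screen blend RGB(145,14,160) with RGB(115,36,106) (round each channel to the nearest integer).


Screen: C = 255 - (255-A)×(255-B)/255, rounded to nearest integer
R: 255 - (255-145)×(255-115)/255 = 255 - 15400/255 ≈ 255 - 60.392 = 194.608 → 195
G: 255 - (255-14)×(255-36)/255 = 255 - 52779/255 ≈ 255 - 206.976 = 48.024 → 48
B: 255 - (255-160)×(255-106)/255 = 255 - 14155/255 ≈ 255 - 55.510 = 199.490 → 199
= RGB(195, 48, 199)


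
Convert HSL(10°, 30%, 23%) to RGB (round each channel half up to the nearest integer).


H=10°, S=0.30, L=0.23
C = (1-|2L-1|)×S = (1-|-0.54|)×0.30 = 0.138
H' = H/60 = 10/60 ≈ 0.1667; X = C×(1-|H' mod 2 - 1|) = 0.023
m = L - C/2 = 0.23 - 0.069 = 0.161
Sector ⌊H'⌋ = 0 → (R',G',B') = (0.138, 0.023, 0.0)
RGB = ((R'+m)×255, (G'+m)×255, (B'+m)×255) = (76.245, 46.92, 41.055)
Round half up → RGB(76, 47, 41)


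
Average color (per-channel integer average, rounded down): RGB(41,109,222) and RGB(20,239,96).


Midpoint: each channel = ⌊(C₁+C₂)/2⌋
R: ⌊(41+20)/2⌋ = 30
G: ⌊(109+239)/2⌋ = 174
B: ⌊(222+96)/2⌋ = 159
= RGB(30, 174, 159)


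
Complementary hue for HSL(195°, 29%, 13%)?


Complement = opposite side of color wheel = hue + 180°
H' = (195 + 180) mod 360 = 15°
S and L unchanged.
= HSL(15°, 29%, 13%)


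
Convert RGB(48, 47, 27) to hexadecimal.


R = 48 → 30 (hex)
G = 47 → 2F (hex)
B = 27 → 1B (hex)
Hex = #302F1B


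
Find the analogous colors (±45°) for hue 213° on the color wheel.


Base hue: 213°
Left analog: (213 - 45) mod 360 = 168°
Right analog: (213 + 45) mod 360 = 258°
Analogous hues = 168° and 258°


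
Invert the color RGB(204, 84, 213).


Invert: (255-R, 255-G, 255-B)
R: 255-204 = 51
G: 255-84 = 171
B: 255-213 = 42
= RGB(51, 171, 42)


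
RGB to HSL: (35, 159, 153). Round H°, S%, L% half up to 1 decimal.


Normalize: R'=35/255≈0.1373, G'=159/255≈0.6235, B'=153/255≈0.6000
Max=159/255, Min=35/255, Δ=Max-Min=124/255
L = (Max+Min)/2 = (159+35)/510 = 194/510 = 0.38039… → L = 38.0%
L ≤ 0.5 → S = Δ/(Max+Min) = 124/(159+35) = 124/194 = 0.63917… → S = 63.9%
(the 1/255 factors cancel in S and H, so raw channel differences can be used)
Max is G' → H = 60 × ((B-R)/Δ + 2) = 60 × ((153-35)/124 + 2)
  118/124 + 2 = 0.9516… + 2 = 2.9516…
  H = 60 × 2.9516… = 177.096…° → H = 177.1°
= HSL(177.1°, 63.9%, 38.0%)


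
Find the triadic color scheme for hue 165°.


Triadic: equally spaced at 120° intervals
H1 = 165°
H2 = (165 + 120) mod 360 = 285°
H3 = (165 + 240) mod 360 = 45°
Triadic = 165°, 285°, 45°


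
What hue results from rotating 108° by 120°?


New hue = (H + rotation) mod 360
New hue = (108 + 120) mod 360
= 228 mod 360
= 228°


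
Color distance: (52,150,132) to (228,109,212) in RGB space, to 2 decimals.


d = √[(R₁-R₂)² + (G₁-G₂)² + (B₁-B₂)²]
d = √[(52-228)² + (150-109)² + (132-212)²]
d = √[30976 + 1681 + 6400]
d = √39057
d ≈ 197.63


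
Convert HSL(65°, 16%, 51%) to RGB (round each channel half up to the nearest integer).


H=65°, S=0.16, L=0.51
C = (1-|2L-1|)×S = (1-|0.02|)×0.16 = 0.1568
H' = H/60 = 65/60 ≈ 1.0833; X = C×(1-|H' mod 2 - 1|) ≈ 0.1437
m = L - C/2 = 0.51 - 0.0784 = 0.4316
Sector ⌊H'⌋ = 1 → (R',G',B') = (≈0.1437, 0.1568, 0.0)
RGB = ((R'+m)×255, (G'+m)×255, (B'+m)×255) = (146.71, 150.042, 110.058)
Round half up → RGB(147, 150, 110)


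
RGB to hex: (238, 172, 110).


R = 238 → EE (hex)
G = 172 → AC (hex)
B = 110 → 6E (hex)
Hex = #EEAC6E


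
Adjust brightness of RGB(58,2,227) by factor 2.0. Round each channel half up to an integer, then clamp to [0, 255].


Multiply each channel by 2.0, round half up, clamp to [0, 255]
R: 58×2.0 = 116
G: 2×2.0 = 4
B: 227×2.0 = 454 → clamp → 255
= RGB(116, 4, 255)


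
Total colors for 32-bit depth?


Colors = 2^bits = 2^32
= 4,294,967,296 colors


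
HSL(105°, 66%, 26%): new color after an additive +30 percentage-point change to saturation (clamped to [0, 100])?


Original S = 66%
Adjustment = +30 percentage points
New S = 66 + (30) = 96
Clamp to [0, 100] → 96
= HSL(105°, 96%, 26%)


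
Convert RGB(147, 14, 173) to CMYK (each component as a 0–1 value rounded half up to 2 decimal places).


R'=147/255≈0.5765, G'=14/255≈0.0549, B'=173/255≈0.6784
K = 1 - max(R',G',B') = 1 - 173/255 = 82/255 = 0.32156… → 0.32
(1-R'-K)/(1-K) simplifies to (max-R)/max with max = 173:
C = (173-147)/173 = 26/173 = 0.15028… → 0.15
M = (173-14)/173 = 159/173 = 0.91907… → 0.92
Y = (173-173)/173 = 0/173 = 0 → 0.00
= CMYK(0.15, 0.92, 0.00, 0.32)


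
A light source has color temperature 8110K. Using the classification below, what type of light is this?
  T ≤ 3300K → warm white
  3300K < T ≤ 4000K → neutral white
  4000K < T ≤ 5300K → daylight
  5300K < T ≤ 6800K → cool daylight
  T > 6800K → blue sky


Temperature: 8110K
8110K > 6800K → blue sky
Classification: blue sky


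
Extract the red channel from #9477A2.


Color: #9477A2
R = 94 = 148
G = 77 = 119
B = A2 = 162
Red = 148


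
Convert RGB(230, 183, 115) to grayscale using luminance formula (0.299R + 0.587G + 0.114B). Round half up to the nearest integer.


Gray = 0.299×R + 0.587×G + 0.114×B
Gray = 0.299×230 + 0.587×183 + 0.114×115
Gray = 68.770 + 107.421 + 13.110
Gray = 189.301 → round half up → 189
Gray = 189


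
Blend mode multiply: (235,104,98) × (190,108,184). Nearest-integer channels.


Multiply: C = A×B/255, rounded to nearest integer
R: 235×190/255 = 44650/255 ≈ 175.098 → 175
G: 104×108/255 = 11232/255 ≈ 44.047 → 44
B: 98×184/255 = 18032/255 ≈ 70.714 → 71
= RGB(175, 44, 71)


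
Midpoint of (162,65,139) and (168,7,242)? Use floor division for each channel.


Midpoint: each channel = ⌊(C₁+C₂)/2⌋
R: ⌊(162+168)/2⌋ = 165
G: ⌊(65+7)/2⌋ = 36
B: ⌊(139+242)/2⌋ = 190
= RGB(165, 36, 190)


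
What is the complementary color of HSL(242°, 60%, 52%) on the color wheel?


Complement = opposite side of color wheel = hue + 180°
H' = (242 + 180) mod 360 = 62°
S and L unchanged.
= HSL(62°, 60%, 52%)


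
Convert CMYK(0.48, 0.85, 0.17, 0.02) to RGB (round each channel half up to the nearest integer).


R = 255 × (1-C) × (1-K) = 255 × 0.52 × 0.98 = 129.948 → 130
G = 255 × (1-M) × (1-K) = 255 × 0.15 × 0.98 = 37.485 → 37
B = 255 × (1-Y) × (1-K) = 255 × 0.83 × 0.98 = 207.417 → 207
= RGB(130, 37, 207)


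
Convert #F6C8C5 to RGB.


F6 → 246 (R)
C8 → 200 (G)
C5 → 197 (B)
= RGB(246, 200, 197)


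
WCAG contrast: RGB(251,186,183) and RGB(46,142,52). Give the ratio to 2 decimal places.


Linearize each sRGB channel c=v/255: c/12.92 if c ≤ 0.04045 else ((c+0.055)/1.055)^2.4
L = 0.2126×R_lin + 0.7152×G_lin + 0.0722×B_lin
Color 1 (251,186,183):
  R=251: 251/255≈0.9843 > 0.04045 → ((0.9843+0.055)/1.055)^2.4 ≈ 0.96469
  G=186: 186/255≈0.7294 > 0.04045 → ((0.7294+0.055)/1.055)^2.4 ≈ 0.49102
  B=183: 183/255≈0.7176 > 0.04045 → ((0.7176+0.055)/1.055)^2.4 ≈ 0.47353
  L1 = 0.2126×0.96469 + 0.7152×0.49102 + 0.0722×0.47353 ≈ 0.59046
Color 2 (46,142,52):
  R=46: 46/255≈0.1804 > 0.04045 → ((0.1804+0.055)/1.055)^2.4 ≈ 0.02732
  G=142: 142/255≈0.5569 > 0.04045 → ((0.5569+0.055)/1.055)^2.4 ≈ 0.27050
  B=52: 52/255≈0.2039 > 0.04045 → ((0.2039+0.055)/1.055)^2.4 ≈ 0.03434
  L2 = 0.2126×0.02732 + 0.7152×0.27050 + 0.0722×0.03434 ≈ 0.20175
Lighter = 0.59046, Darker = 0.20175
Ratio = (L_lighter + 0.05) / (L_darker + 0.05)
Ratio = (0.59046 + 0.05) / (0.20175 + 0.05) = 0.64046 / 0.25175 ≈ 2.5441
Ratio ≈ 2.54:1
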